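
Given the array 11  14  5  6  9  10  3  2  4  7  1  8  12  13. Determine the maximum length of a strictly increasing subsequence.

6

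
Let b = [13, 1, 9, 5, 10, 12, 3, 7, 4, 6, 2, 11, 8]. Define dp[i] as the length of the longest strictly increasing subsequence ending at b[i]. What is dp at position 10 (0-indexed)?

dp[i] = 1 + max{dp[j] : j<i, b[j]<b[i]} (or 1 if no such j):
i:      0  1  2  3  4  5  6  7  8  9 10 11 12
b[i]:  13  1  9  5 10 12  3  7  4  6  2 11  8
dp:     1  1  2  2  3  4  2  3  3  4  2  5  5
At index 10 the value is 2.

2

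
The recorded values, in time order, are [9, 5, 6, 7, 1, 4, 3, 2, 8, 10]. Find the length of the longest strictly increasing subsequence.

5

Track the smallest tail for each achievable length (strict):
9 → extends → [9]
5 → replaces 9 → [5]
6 → extends → [5, 6]
7 → extends → [5, 6, 7]
1 → replaces 5 → [1, 6, 7]
4 → replaces 6 → [1, 4, 7]
3 → replaces 4 → [1, 3, 7]
2 → replaces 3 → [1, 2, 7]
8 → extends → [1, 2, 7, 8]
10 → extends → [1, 2, 7, 8, 10]
Five tails, so the longest strictly increasing subsequence has length 5 (e.g. 5, 6, 7, 8, 10).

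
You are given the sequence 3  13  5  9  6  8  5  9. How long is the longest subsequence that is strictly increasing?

5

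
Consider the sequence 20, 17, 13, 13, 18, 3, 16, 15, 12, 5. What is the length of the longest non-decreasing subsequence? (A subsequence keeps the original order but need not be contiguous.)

Track the smallest tail for each achievable length (allowing ties):
20 → extends → [20]
17 → replaces 20 → [17]
13 → replaces 17 → [13]
13 → extends → [13, 13]
18 → extends → [13, 13, 18]
3 → replaces 13 → [3, 13, 18]
16 → replaces 18 → [3, 13, 16]
15 → replaces 16 → [3, 13, 15]
12 → replaces 13 → [3, 12, 15]
5 → replaces 12 → [3, 5, 15]
Three tails, so the longest non-decreasing subsequence has length 3 (e.g. 13, 13, 18).

3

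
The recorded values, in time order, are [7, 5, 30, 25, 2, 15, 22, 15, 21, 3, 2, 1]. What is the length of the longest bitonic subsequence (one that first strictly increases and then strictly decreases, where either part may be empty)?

8

inc[i] = longest strictly increasing subsequence ending at i; dec[i] = longest strictly decreasing subsequence starting at i:
i:      1  2  3  4  5  6  7  8  9 10 11 12
a[i]:   7  5 30 25  2 15 22 15 21  3  2  1
inc:    1  1  2  2  1  2  3  2  3  2  1  1
dec:    5  4  7  6  2  4  5  4  4  3  2  1
Best peak at i=3 (value 30): inc=2, dec=7, length 2+7−1 = 8.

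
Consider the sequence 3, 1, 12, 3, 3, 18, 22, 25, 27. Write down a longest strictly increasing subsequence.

Patience tails give the LIS length; then backtrack through the dp parents:
3 → extends → [3]
1 → replaces 3 → [1]
12 → extends → [1, 12]
3 → replaces 12 → [1, 3]
3 → already a tail → [1, 3]
18 → extends → [1, 3, 18]
22 → extends → [1, 3, 18, 22]
25 → extends → [1, 3, 18, 22, 25]
27 → extends → [1, 3, 18, 22, 25, 27]
Length 6; one witness is 3, 12, 18, 22, 25, 27.

3, 12, 18, 22, 25, 27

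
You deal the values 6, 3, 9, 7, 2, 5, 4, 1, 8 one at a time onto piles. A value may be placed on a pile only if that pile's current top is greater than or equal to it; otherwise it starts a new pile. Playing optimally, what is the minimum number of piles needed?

Place each on the leftmost legal pile:
6 → new pile 1 (tops now [6])
3 → pile 1 (tops now [3])
9 → new pile 2 (tops now [3, 9])
7 → pile 2 (tops now [3, 7])
2 → pile 1 (tops now [2, 7])
5 → pile 2 (tops now [2, 5])
4 → pile 2 (tops now [2, 4])
1 → pile 1 (tops now [1, 4])
8 → new pile 3 (tops now [1, 4, 8])
Three piles.

3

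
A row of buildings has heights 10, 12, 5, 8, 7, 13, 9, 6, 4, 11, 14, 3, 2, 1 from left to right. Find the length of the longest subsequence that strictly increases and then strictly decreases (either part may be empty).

inc[i] = longest strictly increasing subsequence ending at i; dec[i] = longest strictly decreasing subsequence starting at i:
i:      1  2  3  4  5  6  7  8  9 10 11 12 13 14
a[i]:  10 12  5  8  7 13  9  6  4 11 14  3  2  1
inc:    1  2  1  2  2  3  3  2  1  4  5  1  1  1
dec:    8  8  5  7  6  7  6  5  4  4  4  3  2  1
Best peak at i=2 (value 12): inc=2, dec=8, length 2+8−1 = 9.

9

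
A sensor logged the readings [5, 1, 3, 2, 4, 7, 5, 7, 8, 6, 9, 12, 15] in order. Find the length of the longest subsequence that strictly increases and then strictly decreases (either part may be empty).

inc[i] = longest strictly increasing subsequence ending at i; dec[i] = longest strictly decreasing subsequence starting at i:
i:      1  2  3  4  5  6  7  8  9 10 11 12 13
a[i]:   5  1  3  2  4  7  5  7  8  6  9 12 15
inc:    1  1  2  2  3  4  4  5  6  5  7  8  9
dec:    3  1  2  1  1  2  1  2  2  1  1  1  1
Best peak at i=13 (value 15): inc=9, dec=1, length 9+1−1 = 9.

9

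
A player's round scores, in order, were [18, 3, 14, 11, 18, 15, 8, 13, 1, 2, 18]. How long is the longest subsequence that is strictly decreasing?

5

Let dp[i] be the longest strictly decreasing subsequence ending at i:
i:      1  2  3  4  5  6  7  8  9 10 11
a[i]:  18  3 14 11 18 15  8 13  1  2 18
dp:     1  2  2  3  1  2  4  3  5  5  1
Maximum is 5.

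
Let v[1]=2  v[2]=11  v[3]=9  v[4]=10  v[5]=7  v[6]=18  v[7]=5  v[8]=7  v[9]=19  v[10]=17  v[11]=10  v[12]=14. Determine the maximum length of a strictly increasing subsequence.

5

Let dp[i] be the length of the longest such subsequence ending at index i:
i:      1  2  3  4  5  6  7  8  9 10 11 12
v[i]:   2 11  9 10  7 18  5  7 19 17 10 14
dp:     1  2  2  3  2  4  2  3  5  4  4  5
Maximum dp value is 5.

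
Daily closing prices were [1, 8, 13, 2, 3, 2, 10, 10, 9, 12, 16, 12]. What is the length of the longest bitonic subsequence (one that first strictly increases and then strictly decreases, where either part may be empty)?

7

inc[i] = longest strictly increasing subsequence ending at i; dec[i] = longest strictly decreasing subsequence starting at i:
i:      1  2  3  4  5  6  7  8  9 10 11 12
a[i]:   1  8 13  2  3  2 10 10  9 12 16 12
inc:    1  2  3  2  3  2  4  4  4  5  6  5
dec:    1  3  3  1  2  1  2  2  1  1  2  1
Best peak at i=11 (value 16): inc=6, dec=2, length 6+2−1 = 7.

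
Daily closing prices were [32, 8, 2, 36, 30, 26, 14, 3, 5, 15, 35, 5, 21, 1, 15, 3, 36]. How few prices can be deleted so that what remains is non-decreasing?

11

Fewest deletions = n − (longest non-decreasing subsequence).
i:      1  2  3  4  5  6  7  8  9 10 11 12 13 14 15 16 17
a[i]:  32  8  2 36 30 26 14  3  5 15 35  5 21  1 15  3 36
dp:     1  1  1  2  2  2  2  2  3  4  5  4  5  1  5  3  6
max dp = 6, so deletions = 17 − 6 = 11.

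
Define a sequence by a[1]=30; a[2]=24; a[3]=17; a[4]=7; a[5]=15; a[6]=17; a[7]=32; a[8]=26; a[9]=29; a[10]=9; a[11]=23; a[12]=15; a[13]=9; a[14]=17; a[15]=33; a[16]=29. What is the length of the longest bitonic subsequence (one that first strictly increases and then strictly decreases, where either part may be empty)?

8

inc[i] = longest strictly increasing subsequence ending at i; dec[i] = longest strictly decreasing subsequence starting at i:
i:      1  2  3  4  5  6  7  8  9 10 11 12 13 14 15 16
a[i]:  30 24 17  7 15 17 32 26 29  9 23 15  9 17 33 29
inc:    1  1  1  1  2  3  4  4  5  2  4  3  2  4  6  5
dec:    5  4  3  1  2  3  5  4  4  1  3  2  1  1  2  1
Best peak at i=7 (value 32): inc=4, dec=5, length 4+5−1 = 8.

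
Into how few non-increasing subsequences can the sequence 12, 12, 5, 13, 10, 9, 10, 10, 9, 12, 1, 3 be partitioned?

Place each on the leftmost legal pile:
12 → new pile 1 (tops now [12])
12 → pile 1 (tops now [12])
5 → pile 1 (tops now [5])
13 → new pile 2 (tops now [5, 13])
10 → pile 2 (tops now [5, 10])
9 → pile 2 (tops now [5, 9])
10 → new pile 3 (tops now [5, 9, 10])
10 → pile 3 (tops now [5, 9, 10])
9 → pile 2 (tops now [5, 9, 10])
12 → new pile 4 (tops now [5, 9, 10, 12])
1 → pile 1 (tops now [1, 9, 10, 12])
3 → pile 2 (tops now [1, 3, 10, 12])
Four piles.

4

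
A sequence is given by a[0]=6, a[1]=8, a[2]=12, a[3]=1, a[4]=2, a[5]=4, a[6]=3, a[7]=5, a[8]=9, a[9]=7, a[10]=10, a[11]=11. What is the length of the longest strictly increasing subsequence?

7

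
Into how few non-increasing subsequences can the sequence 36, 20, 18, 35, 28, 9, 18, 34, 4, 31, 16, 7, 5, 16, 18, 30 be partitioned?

Place each on the leftmost legal pile:
36 → new pile 1 (tops now [36])
20 → pile 1 (tops now [20])
18 → pile 1 (tops now [18])
35 → new pile 2 (tops now [18, 35])
28 → pile 2 (tops now [18, 28])
9 → pile 1 (tops now [9, 28])
18 → pile 2 (tops now [9, 18])
34 → new pile 3 (tops now [9, 18, 34])
4 → pile 1 (tops now [4, 18, 34])
31 → pile 3 (tops now [4, 18, 31])
16 → pile 2 (tops now [4, 16, 31])
7 → pile 2 (tops now [4, 7, 31])
5 → pile 2 (tops now [4, 5, 31])
16 → pile 3 (tops now [4, 5, 16])
18 → new pile 4 (tops now [4, 5, 16, 18])
30 → new pile 5 (tops now [4, 5, 16, 18, 30])
Five piles.

5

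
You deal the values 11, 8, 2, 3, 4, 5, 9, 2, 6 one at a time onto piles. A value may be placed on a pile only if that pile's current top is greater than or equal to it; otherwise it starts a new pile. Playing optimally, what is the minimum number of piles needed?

The minimum number of non-increasing subsequences covering a sequence equals the length of its longest strictly increasing subsequence.
LIS length is 5 (e.g. 2, 3, 4, 5, 9), so 5 piles are needed.

5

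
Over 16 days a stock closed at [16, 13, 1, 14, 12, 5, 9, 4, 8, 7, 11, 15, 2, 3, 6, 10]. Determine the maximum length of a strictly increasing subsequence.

Track the smallest tail for each achievable length (strict):
16 → extends → [16]
13 → replaces 16 → [13]
1 → replaces 13 → [1]
14 → extends → [1, 14]
12 → replaces 14 → [1, 12]
5 → replaces 12 → [1, 5]
9 → extends → [1, 5, 9]
4 → replaces 5 → [1, 4, 9]
8 → replaces 9 → [1, 4, 8]
7 → replaces 8 → [1, 4, 7]
11 → extends → [1, 4, 7, 11]
15 → extends → [1, 4, 7, 11, 15]
2 → replaces 4 → [1, 2, 7, 11, 15]
3 → replaces 7 → [1, 2, 3, 11, 15]
6 → replaces 11 → [1, 2, 3, 6, 15]
10 → replaces 15 → [1, 2, 3, 6, 10]
Five tails, so the longest strictly increasing subsequence has length 5 (e.g. 1, 5, 9, 11, 15).

5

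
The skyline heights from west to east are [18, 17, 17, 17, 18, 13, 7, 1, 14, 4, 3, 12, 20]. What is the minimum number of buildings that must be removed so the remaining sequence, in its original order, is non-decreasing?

8

Fewest deletions = n − (longest non-decreasing subsequence).
i:      1  2  3  4  5  6  7  8  9 10 11 12 13
a[i]:  18 17 17 17 18 13  7  1 14  4  3 12 20
dp:     1  1  2  3  4  1  1  1  2  2  2  3  5
max dp = 5, so deletions = 13 − 5 = 8.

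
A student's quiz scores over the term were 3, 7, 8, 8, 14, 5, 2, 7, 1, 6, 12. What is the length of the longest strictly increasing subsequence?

4

Track the smallest tail for each achievable length (strict):
3 → extends → [3]
7 → extends → [3, 7]
8 → extends → [3, 7, 8]
8 → already a tail → [3, 7, 8]
14 → extends → [3, 7, 8, 14]
5 → replaces 7 → [3, 5, 8, 14]
2 → replaces 3 → [2, 5, 8, 14]
7 → replaces 8 → [2, 5, 7, 14]
1 → replaces 2 → [1, 5, 7, 14]
6 → replaces 7 → [1, 5, 6, 14]
12 → replaces 14 → [1, 5, 6, 12]
Four tails, so the longest strictly increasing subsequence has length 4 (e.g. 3, 7, 8, 14).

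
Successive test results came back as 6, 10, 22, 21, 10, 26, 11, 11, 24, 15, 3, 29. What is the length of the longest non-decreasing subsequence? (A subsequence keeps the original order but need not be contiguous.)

7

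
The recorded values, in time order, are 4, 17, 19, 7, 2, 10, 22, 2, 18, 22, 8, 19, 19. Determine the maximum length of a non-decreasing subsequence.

6

Track the smallest tail for each achievable length (allowing ties):
4 → extends → [4]
17 → extends → [4, 17]
19 → extends → [4, 17, 19]
7 → replaces 17 → [4, 7, 19]
2 → replaces 4 → [2, 7, 19]
10 → replaces 19 → [2, 7, 10]
22 → extends → [2, 7, 10, 22]
2 → replaces 7 → [2, 2, 10, 22]
18 → replaces 22 → [2, 2, 10, 18]
22 → extends → [2, 2, 10, 18, 22]
8 → replaces 10 → [2, 2, 8, 18, 22]
19 → replaces 22 → [2, 2, 8, 18, 19]
19 → extends → [2, 2, 8, 18, 19, 19]
Six tails, so the longest non-decreasing subsequence has length 6 (e.g. 4, 7, 10, 18, 19, 19).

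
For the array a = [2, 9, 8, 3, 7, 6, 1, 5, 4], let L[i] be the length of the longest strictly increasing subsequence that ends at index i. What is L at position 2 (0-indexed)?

dp[i] = 1 + max{dp[j] : j<i, a[j]<a[i]} (or 1 if no such j):
i:     0 1 2 3 4 5 6 7 8
a[i]:  2 9 8 3 7 6 1 5 4
dp:    1 2 2 2 3 3 1 3 3
At index 2 the value is 2.

2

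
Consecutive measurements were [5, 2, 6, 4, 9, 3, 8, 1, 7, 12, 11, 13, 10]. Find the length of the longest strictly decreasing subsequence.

Negate each value so 'decreasing' becomes 'increasing', then run patience tails on the negated sequence:
-5 → extends → [-5]
-2 → extends → [-5, -2]
-6 → replaces -5 → [-6, -2]
-4 → replaces -2 → [-6, -4]
-9 → replaces -6 → [-9, -4]
-3 → extends → [-9, -4, -3]
-8 → replaces -4 → [-9, -8, -3]
-1 → extends → [-9, -8, -3, -1]
-7 → replaces -3 → [-9, -8, -7, -1]
-12 → replaces -9 → [-12, -8, -7, -1]
-11 → replaces -8 → [-12, -11, -7, -1]
-13 → replaces -12 → [-13, -11, -7, -1]
-10 → replaces -7 → [-13, -11, -10, -1]
Four tails, so the longest strictly decreasing subsequence of the original has length 4.

4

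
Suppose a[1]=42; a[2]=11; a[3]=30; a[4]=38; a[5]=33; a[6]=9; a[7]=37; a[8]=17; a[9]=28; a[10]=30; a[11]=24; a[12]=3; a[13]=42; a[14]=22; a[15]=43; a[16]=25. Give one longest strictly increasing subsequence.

11, 30, 33, 37, 42, 43

Patience tails give the LIS length; then backtrack through the dp parents:
42 → extends → [42]
11 → replaces 42 → [11]
30 → extends → [11, 30]
38 → extends → [11, 30, 38]
33 → replaces 38 → [11, 30, 33]
9 → replaces 11 → [9, 30, 33]
37 → extends → [9, 30, 33, 37]
17 → replaces 30 → [9, 17, 33, 37]
28 → replaces 33 → [9, 17, 28, 37]
30 → replaces 37 → [9, 17, 28, 30]
24 → replaces 28 → [9, 17, 24, 30]
3 → replaces 9 → [3, 17, 24, 30]
42 → extends → [3, 17, 24, 30, 42]
22 → replaces 24 → [3, 17, 22, 30, 42]
43 → extends → [3, 17, 22, 30, 42, 43]
25 → replaces 30 → [3, 17, 22, 25, 42, 43]
Length 6; one witness is 11, 30, 33, 37, 42, 43.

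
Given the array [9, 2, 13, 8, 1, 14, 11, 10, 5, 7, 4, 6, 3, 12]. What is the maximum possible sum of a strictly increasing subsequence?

36

Let S[i] be the best sum of a strictly increasing subsequence ending at i:
i:      1  2  3  4  5  6  7  8  9 10 11 12 13 14
a[i]:   9  2 13  8  1 14 11 10  5  7  4  6  3 12
S:      9  2 22 10  1 36 21 20  7 14  6 13  5 33
Maximum is 36 (e.g. 9 + 13 + 14).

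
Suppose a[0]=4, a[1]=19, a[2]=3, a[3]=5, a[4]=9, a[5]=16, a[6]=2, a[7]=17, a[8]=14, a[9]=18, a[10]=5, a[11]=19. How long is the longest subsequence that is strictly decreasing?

Negate each value so 'decreasing' becomes 'increasing', then run patience tails on the negated sequence:
-4 → extends → [-4]
-19 → replaces -4 → [-19]
-3 → extends → [-19, -3]
-5 → replaces -3 → [-19, -5]
-9 → replaces -5 → [-19, -9]
-16 → replaces -9 → [-19, -16]
-2 → extends → [-19, -16, -2]
-17 → replaces -16 → [-19, -17, -2]
-14 → replaces -2 → [-19, -17, -14]
-18 → replaces -17 → [-19, -18, -14]
-5 → extends → [-19, -18, -14, -5]
-19 → already a tail → [-19, -18, -14, -5]
Four tails, so the longest strictly decreasing subsequence of the original has length 4.

4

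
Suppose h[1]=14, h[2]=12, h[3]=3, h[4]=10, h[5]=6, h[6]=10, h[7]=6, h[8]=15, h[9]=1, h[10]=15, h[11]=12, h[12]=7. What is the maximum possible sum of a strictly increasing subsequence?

34

Let S[i] be the best sum of a strictly increasing subsequence ending at i:
i:      1  2  3  4  5  6  7  8  9 10 11 12
h[i]:  14 12  3 10  6 10  6 15  1 15 12  7
S:     14 12  3 13  9 19  9 34  1 34 31 16
Maximum is 34 (e.g. 3 + 6 + 10 + 15).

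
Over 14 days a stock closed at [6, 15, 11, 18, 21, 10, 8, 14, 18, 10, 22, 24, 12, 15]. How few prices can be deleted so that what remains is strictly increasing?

Fewest deletions = n − (longest strictly increasing subsequence).
i:      1  2  3  4  5  6  7  8  9 10 11 12 13 14
a[i]:   6 15 11 18 21 10  8 14 18 10 22 24 12 15
dp:     1  2  2  3  4  2  2  3  4  3  5  6  4  5
max dp = 6, so deletions = 14 − 6 = 8.

8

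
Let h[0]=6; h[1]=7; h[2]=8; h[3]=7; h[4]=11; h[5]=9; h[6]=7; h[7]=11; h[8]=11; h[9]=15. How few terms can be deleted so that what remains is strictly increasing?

4

Fewest deletions = n − (longest strictly increasing subsequence).
Patience tails:
6 → extends → [6]
7 → extends → [6, 7]
8 → extends → [6, 7, 8]
7 → already a tail → [6, 7, 8]
11 → extends → [6, 7, 8, 11]
9 → replaces 11 → [6, 7, 8, 9]
7 → already a tail → [6, 7, 8, 9]
11 → extends → [6, 7, 8, 9, 11]
11 → already a tail → [6, 7, 8, 9, 11]
15 → extends → [6, 7, 8, 9, 11, 15]
Longest strictly increasing subsequence has length 6, so deletions = 10 − 6 = 4.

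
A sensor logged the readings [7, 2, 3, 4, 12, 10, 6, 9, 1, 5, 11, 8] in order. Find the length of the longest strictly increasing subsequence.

6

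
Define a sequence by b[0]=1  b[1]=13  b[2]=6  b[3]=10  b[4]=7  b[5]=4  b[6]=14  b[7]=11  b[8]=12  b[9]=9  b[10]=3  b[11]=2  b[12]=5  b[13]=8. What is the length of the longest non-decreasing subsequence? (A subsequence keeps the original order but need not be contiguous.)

5

Track the smallest tail for each achievable length (allowing ties):
1 → extends → [1]
13 → extends → [1, 13]
6 → replaces 13 → [1, 6]
10 → extends → [1, 6, 10]
7 → replaces 10 → [1, 6, 7]
4 → replaces 6 → [1, 4, 7]
14 → extends → [1, 4, 7, 14]
11 → replaces 14 → [1, 4, 7, 11]
12 → extends → [1, 4, 7, 11, 12]
9 → replaces 11 → [1, 4, 7, 9, 12]
3 → replaces 4 → [1, 3, 7, 9, 12]
2 → replaces 3 → [1, 2, 7, 9, 12]
5 → replaces 7 → [1, 2, 5, 9, 12]
8 → replaces 9 → [1, 2, 5, 8, 12]
Five tails, so the longest non-decreasing subsequence has length 5 (e.g. 1, 6, 10, 11, 12).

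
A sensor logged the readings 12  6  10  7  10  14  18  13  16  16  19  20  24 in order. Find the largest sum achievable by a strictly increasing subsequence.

118

Let S[i] be the best sum of a strictly increasing subsequence ending at i:
i:       1   2   3   4   5   6   7   8   9  10  11  12  13
a[i]:   12   6  10   7  10  14  18  13  16  16  19  20  24
S:      12   6  16  13  23  37  55  36  53  53  74  94 118
Maximum is 118 (e.g. 6 + 7 + 10 + 14 + 18 + 19 + 20 + 24).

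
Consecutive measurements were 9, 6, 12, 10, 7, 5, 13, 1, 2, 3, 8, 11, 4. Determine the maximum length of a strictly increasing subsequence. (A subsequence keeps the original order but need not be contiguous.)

Let dp[i] be the length of the longest such subsequence ending at index i:
i:      1  2  3  4  5  6  7  8  9 10 11 12 13
a[i]:   9  6 12 10  7  5 13  1  2  3  8 11  4
dp:     1  1  2  2  2  1  3  1  2  3  4  5  4
Maximum dp value is 5.

5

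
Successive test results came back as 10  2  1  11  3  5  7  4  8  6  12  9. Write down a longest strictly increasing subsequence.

Patience tails give the LIS length; then backtrack through the dp parents:
10 → extends → [10]
2 → replaces 10 → [2]
1 → replaces 2 → [1]
11 → extends → [1, 11]
3 → replaces 11 → [1, 3]
5 → extends → [1, 3, 5]
7 → extends → [1, 3, 5, 7]
4 → replaces 5 → [1, 3, 4, 7]
8 → extends → [1, 3, 4, 7, 8]
6 → replaces 7 → [1, 3, 4, 6, 8]
12 → extends → [1, 3, 4, 6, 8, 12]
9 → replaces 12 → [1, 3, 4, 6, 8, 9]
Length 6; one witness is 2, 3, 5, 7, 8, 12.

2, 3, 5, 7, 8, 12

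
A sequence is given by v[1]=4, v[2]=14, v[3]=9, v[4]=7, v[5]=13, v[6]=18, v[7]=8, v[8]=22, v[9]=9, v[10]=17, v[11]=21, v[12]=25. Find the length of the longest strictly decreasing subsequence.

3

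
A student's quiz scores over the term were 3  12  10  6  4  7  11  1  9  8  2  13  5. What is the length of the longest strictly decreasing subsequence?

5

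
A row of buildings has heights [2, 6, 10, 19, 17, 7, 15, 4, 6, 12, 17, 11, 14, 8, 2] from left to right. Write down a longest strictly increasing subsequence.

Patience tails give the LIS length; then backtrack through the dp parents:
2 → extends → [2]
6 → extends → [2, 6]
10 → extends → [2, 6, 10]
19 → extends → [2, 6, 10, 19]
17 → replaces 19 → [2, 6, 10, 17]
7 → replaces 10 → [2, 6, 7, 17]
15 → replaces 17 → [2, 6, 7, 15]
4 → replaces 6 → [2, 4, 7, 15]
6 → replaces 7 → [2, 4, 6, 15]
12 → replaces 15 → [2, 4, 6, 12]
17 → extends → [2, 4, 6, 12, 17]
11 → replaces 12 → [2, 4, 6, 11, 17]
14 → replaces 17 → [2, 4, 6, 11, 14]
8 → replaces 11 → [2, 4, 6, 8, 14]
2 → already a tail → [2, 4, 6, 8, 14]
Length 5; one witness is 2, 6, 10, 15, 17.

2, 6, 10, 15, 17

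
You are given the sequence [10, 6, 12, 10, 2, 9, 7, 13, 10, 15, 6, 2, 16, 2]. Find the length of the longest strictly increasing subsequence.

Let dp[i] be the length of the longest such subsequence ending at index i:
i:      1  2  3  4  5  6  7  8  9 10 11 12 13 14
a[i]:  10  6 12 10  2  9  7 13 10 15  6  2 16  2
dp:     1  1  2  2  1  2  2  3  3  4  2  1  5  1
Maximum dp value is 5.

5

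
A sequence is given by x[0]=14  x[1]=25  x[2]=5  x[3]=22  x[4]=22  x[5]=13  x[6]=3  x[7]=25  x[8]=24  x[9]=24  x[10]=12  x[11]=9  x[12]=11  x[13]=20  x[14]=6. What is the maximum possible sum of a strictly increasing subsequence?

61

Let S[i] be the best sum of a strictly increasing subsequence ending at i:
i:      0  1  2  3  4  5  6  7  8  9 10 11 12 13 14
x[i]:  14 25  5 22 22 13  3 25 24 24 12  9 11 20  6
S:     14 39  5 36 36 18  3 61 60 60 17 14 25 45 11
Maximum is 61 (e.g. 14 + 22 + 25).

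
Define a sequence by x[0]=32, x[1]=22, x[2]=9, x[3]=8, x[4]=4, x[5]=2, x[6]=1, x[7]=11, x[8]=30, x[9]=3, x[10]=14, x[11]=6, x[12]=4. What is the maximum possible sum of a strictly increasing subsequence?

Let S[i] be the best sum of a strictly increasing subsequence ending at i:
i:      0  1  2  3  4  5  6  7  8  9 10 11 12
x[i]:  32 22  9  8  4  2  1 11 30  3 14  6  4
S:     32 22  9  8  4  2  1 20 52  5 34 11  9
Maximum is 52 (e.g. 22 + 30).

52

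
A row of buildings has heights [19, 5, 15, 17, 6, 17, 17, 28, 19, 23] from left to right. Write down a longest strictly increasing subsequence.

5, 15, 17, 19, 23

Patience tails give the LIS length; then backtrack through the dp parents:
19 → extends → [19]
5 → replaces 19 → [5]
15 → extends → [5, 15]
17 → extends → [5, 15, 17]
6 → replaces 15 → [5, 6, 17]
17 → already a tail → [5, 6, 17]
17 → already a tail → [5, 6, 17]
28 → extends → [5, 6, 17, 28]
19 → replaces 28 → [5, 6, 17, 19]
23 → extends → [5, 6, 17, 19, 23]
Length 5; one witness is 5, 15, 17, 19, 23.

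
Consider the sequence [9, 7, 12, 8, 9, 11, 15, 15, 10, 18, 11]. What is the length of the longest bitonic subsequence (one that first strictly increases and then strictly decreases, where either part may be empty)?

7

inc[i] = longest strictly increasing subsequence ending at i; dec[i] = longest strictly decreasing subsequence starting at i:
i:      1  2  3  4  5  6  7  8  9 10 11
a[i]:   9  7 12  8  9 11 15 15 10 18 11
inc:    1  1  2  2  3  4  5  5  4  6  5
dec:    2  1  3  1  1  2  2  2  1  2  1
Best peak at i=10 (value 18): inc=6, dec=2, length 6+2−1 = 7.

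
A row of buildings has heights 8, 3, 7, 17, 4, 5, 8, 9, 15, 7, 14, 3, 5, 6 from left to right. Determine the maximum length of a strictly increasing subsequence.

6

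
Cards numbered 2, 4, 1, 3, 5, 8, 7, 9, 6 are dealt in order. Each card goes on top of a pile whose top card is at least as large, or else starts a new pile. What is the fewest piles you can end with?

The minimum number of non-increasing subsequences covering a sequence equals the length of its longest strictly increasing subsequence.
LIS length is 5 (e.g. 2, 4, 5, 8, 9), so 5 piles are needed.

5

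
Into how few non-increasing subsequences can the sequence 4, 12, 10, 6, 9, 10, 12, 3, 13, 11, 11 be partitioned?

6

Place each on the leftmost legal pile:
4 → new pile 1 (tops now [4])
12 → new pile 2 (tops now [4, 12])
10 → pile 2 (tops now [4, 10])
6 → pile 2 (tops now [4, 6])
9 → new pile 3 (tops now [4, 6, 9])
10 → new pile 4 (tops now [4, 6, 9, 10])
12 → new pile 5 (tops now [4, 6, 9, 10, 12])
3 → pile 1 (tops now [3, 6, 9, 10, 12])
13 → new pile 6 (tops now [3, 6, 9, 10, 12, 13])
11 → pile 5 (tops now [3, 6, 9, 10, 11, 13])
11 → pile 5 (tops now [3, 6, 9, 10, 11, 13])
Six piles.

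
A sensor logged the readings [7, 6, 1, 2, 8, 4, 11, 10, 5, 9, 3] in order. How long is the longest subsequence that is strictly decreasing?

4

Negate each value so 'decreasing' becomes 'increasing', then run patience tails on the negated sequence:
-7 → extends → [-7]
-6 → extends → [-7, -6]
-1 → extends → [-7, -6, -1]
-2 → replaces -1 → [-7, -6, -2]
-8 → replaces -7 → [-8, -6, -2]
-4 → replaces -2 → [-8, -6, -4]
-11 → replaces -8 → [-11, -6, -4]
-10 → replaces -6 → [-11, -10, -4]
-5 → replaces -4 → [-11, -10, -5]
-9 → replaces -5 → [-11, -10, -9]
-3 → extends → [-11, -10, -9, -3]
Four tails, so the longest strictly decreasing subsequence of the original has length 4.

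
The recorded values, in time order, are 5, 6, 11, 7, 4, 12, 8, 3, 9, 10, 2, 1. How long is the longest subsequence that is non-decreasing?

6

Track the smallest tail for each achievable length (allowing ties):
5 → extends → [5]
6 → extends → [5, 6]
11 → extends → [5, 6, 11]
7 → replaces 11 → [5, 6, 7]
4 → replaces 5 → [4, 6, 7]
12 → extends → [4, 6, 7, 12]
8 → replaces 12 → [4, 6, 7, 8]
3 → replaces 4 → [3, 6, 7, 8]
9 → extends → [3, 6, 7, 8, 9]
10 → extends → [3, 6, 7, 8, 9, 10]
2 → replaces 3 → [2, 6, 7, 8, 9, 10]
1 → replaces 2 → [1, 6, 7, 8, 9, 10]
Six tails, so the longest non-decreasing subsequence has length 6 (e.g. 5, 6, 7, 8, 9, 10).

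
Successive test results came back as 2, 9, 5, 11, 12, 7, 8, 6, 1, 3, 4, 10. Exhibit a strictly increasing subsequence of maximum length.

Patience tails give the LIS length; then backtrack through the dp parents:
2 → extends → [2]
9 → extends → [2, 9]
5 → replaces 9 → [2, 5]
11 → extends → [2, 5, 11]
12 → extends → [2, 5, 11, 12]
7 → replaces 11 → [2, 5, 7, 12]
8 → replaces 12 → [2, 5, 7, 8]
6 → replaces 7 → [2, 5, 6, 8]
1 → replaces 2 → [1, 5, 6, 8]
3 → replaces 5 → [1, 3, 6, 8]
4 → replaces 6 → [1, 3, 4, 8]
10 → extends → [1, 3, 4, 8, 10]
Length 5; one witness is 2, 5, 7, 8, 10.

2, 5, 7, 8, 10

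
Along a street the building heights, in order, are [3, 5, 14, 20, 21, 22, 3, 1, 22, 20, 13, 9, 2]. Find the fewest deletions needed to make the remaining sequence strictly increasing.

Fewest deletions = n − (longest strictly increasing subsequence).
Patience tails:
3 → extends → [3]
5 → extends → [3, 5]
14 → extends → [3, 5, 14]
20 → extends → [3, 5, 14, 20]
21 → extends → [3, 5, 14, 20, 21]
22 → extends → [3, 5, 14, 20, 21, 22]
3 → already a tail → [3, 5, 14, 20, 21, 22]
1 → replaces 3 → [1, 5, 14, 20, 21, 22]
22 → already a tail → [1, 5, 14, 20, 21, 22]
20 → already a tail → [1, 5, 14, 20, 21, 22]
13 → replaces 14 → [1, 5, 13, 20, 21, 22]
9 → replaces 13 → [1, 5, 9, 20, 21, 22]
2 → replaces 5 → [1, 2, 9, 20, 21, 22]
Longest strictly increasing subsequence has length 6, so deletions = 13 − 6 = 7.

7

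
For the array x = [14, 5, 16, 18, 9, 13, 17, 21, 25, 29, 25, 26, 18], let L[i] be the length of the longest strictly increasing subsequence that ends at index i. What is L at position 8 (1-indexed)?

dp[i] = 1 + max{dp[j] : j<i, x[j]<x[i]} (or 1 if no such j):
i:      1  2  3  4  5  6  7  8  9 10 11 12 13
x[i]:  14  5 16 18  9 13 17 21 25 29 25 26 18
dp:     1  1  2  3  2  3  4  5  6  7  6  7  5
At index 8 the value is 5.

5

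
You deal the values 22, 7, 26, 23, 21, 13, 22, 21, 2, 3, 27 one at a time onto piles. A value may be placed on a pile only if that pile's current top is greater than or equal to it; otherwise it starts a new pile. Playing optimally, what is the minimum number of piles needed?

4

The minimum number of non-increasing subsequences covering a sequence equals the length of its longest strictly increasing subsequence.
LIS length is 4 (e.g. 7, 21, 22, 27), so 4 piles are needed.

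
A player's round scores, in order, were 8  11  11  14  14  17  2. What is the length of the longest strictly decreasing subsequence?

Negate each value so 'decreasing' becomes 'increasing', then run patience tails on the negated sequence:
-8 → extends → [-8]
-11 → replaces -8 → [-11]
-11 → already a tail → [-11]
-14 → replaces -11 → [-14]
-14 → already a tail → [-14]
-17 → replaces -14 → [-17]
-2 → extends → [-17, -2]
Two tails, so the longest strictly decreasing subsequence of the original has length 2.

2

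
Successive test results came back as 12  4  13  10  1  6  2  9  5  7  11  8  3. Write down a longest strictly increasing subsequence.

Patience tails give the LIS length; then backtrack through the dp parents:
12 → extends → [12]
4 → replaces 12 → [4]
13 → extends → [4, 13]
10 → replaces 13 → [4, 10]
1 → replaces 4 → [1, 10]
6 → replaces 10 → [1, 6]
2 → replaces 6 → [1, 2]
9 → extends → [1, 2, 9]
5 → replaces 9 → [1, 2, 5]
7 → extends → [1, 2, 5, 7]
11 → extends → [1, 2, 5, 7, 11]
8 → replaces 11 → [1, 2, 5, 7, 8]
3 → replaces 5 → [1, 2, 3, 7, 8]
Length 5; one witness is 1, 2, 5, 7, 11.

1, 2, 5, 7, 11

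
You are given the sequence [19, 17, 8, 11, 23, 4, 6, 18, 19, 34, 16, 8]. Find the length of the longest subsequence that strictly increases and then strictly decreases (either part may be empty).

inc[i] = longest strictly increasing subsequence ending at i; dec[i] = longest strictly decreasing subsequence starting at i:
i:      1  2  3  4  5  6  7  8  9 10 11 12
a[i]:  19 17  8 11 23  4  6 18 19 34 16  8
inc:    1  1  1  2  3  1  2  3  4  5  3  3
dec:    4  3  2  2  4  1  1  3  3  3  2  1
Best peak at i=10 (value 34): inc=5, dec=3, length 5+3−1 = 7.

7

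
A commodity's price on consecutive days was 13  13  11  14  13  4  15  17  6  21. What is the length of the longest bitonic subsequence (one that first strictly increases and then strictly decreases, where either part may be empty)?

inc[i] = longest strictly increasing subsequence ending at i; dec[i] = longest strictly decreasing subsequence starting at i:
i:      1  2  3  4  5  6  7  8  9 10
a[i]:  13 13 11 14 13  4 15 17  6 21
inc:    1  1  1  2  2  1  3  4  2  5
dec:    3  3  2  3  2  1  2  2  1  1
Best peak at i=8 (value 17): inc=4, dec=2, length 4+2−1 = 5.

5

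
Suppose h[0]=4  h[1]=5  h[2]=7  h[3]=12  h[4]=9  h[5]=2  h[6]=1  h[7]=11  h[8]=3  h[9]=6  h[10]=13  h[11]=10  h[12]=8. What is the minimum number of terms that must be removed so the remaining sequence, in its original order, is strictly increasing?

Fewest deletions = n − (longest strictly increasing subsequence).
i:      0  1  2  3  4  5  6  7  8  9 10 11 12
h[i]:   4  5  7 12  9  2  1 11  3  6 13 10  8
dp:     1  2  3  4  4  1  1  5  2  3  6  5  4
max dp = 6, so deletions = 13 − 6 = 7.

7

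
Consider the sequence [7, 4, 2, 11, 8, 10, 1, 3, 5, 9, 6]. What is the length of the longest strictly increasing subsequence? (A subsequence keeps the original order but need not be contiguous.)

Track the smallest tail for each achievable length (strict):
7 → extends → [7]
4 → replaces 7 → [4]
2 → replaces 4 → [2]
11 → extends → [2, 11]
8 → replaces 11 → [2, 8]
10 → extends → [2, 8, 10]
1 → replaces 2 → [1, 8, 10]
3 → replaces 8 → [1, 3, 10]
5 → replaces 10 → [1, 3, 5]
9 → extends → [1, 3, 5, 9]
6 → replaces 9 → [1, 3, 5, 6]
Four tails, so the longest strictly increasing subsequence has length 4 (e.g. 2, 3, 5, 9).

4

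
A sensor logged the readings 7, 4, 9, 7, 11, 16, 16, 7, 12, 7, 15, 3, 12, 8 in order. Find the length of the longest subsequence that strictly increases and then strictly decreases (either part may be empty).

inc[i] = longest strictly increasing subsequence ending at i; dec[i] = longest strictly decreasing subsequence starting at i:
i:      1  2  3  4  5  6  7  8  9 10 11 12 13 14
a[i]:   7  4  9  7 11 16 16  7 12  7 15  3 12  8
inc:    1  1  2  2  3  4  4  2  4  2  5  1  4  3
dec:    3  2  3  2  3  4  4  2  3  2  3  1  2  1
Best peak at i=6 (value 16): inc=4, dec=4, length 4+4−1 = 7.

7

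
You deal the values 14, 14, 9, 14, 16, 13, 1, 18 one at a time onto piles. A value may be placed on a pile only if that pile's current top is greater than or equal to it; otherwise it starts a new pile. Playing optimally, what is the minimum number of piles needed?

4

Place each on the leftmost legal pile:
14 → new pile 1 (tops now [14])
14 → pile 1 (tops now [14])
9 → pile 1 (tops now [9])
14 → new pile 2 (tops now [9, 14])
16 → new pile 3 (tops now [9, 14, 16])
13 → pile 2 (tops now [9, 13, 16])
1 → pile 1 (tops now [1, 13, 16])
18 → new pile 4 (tops now [1, 13, 16, 18])
Four piles.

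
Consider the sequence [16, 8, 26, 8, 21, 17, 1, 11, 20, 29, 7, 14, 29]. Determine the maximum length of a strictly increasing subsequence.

Track the smallest tail for each achievable length (strict):
16 → extends → [16]
8 → replaces 16 → [8]
26 → extends → [8, 26]
8 → already a tail → [8, 26]
21 → replaces 26 → [8, 21]
17 → replaces 21 → [8, 17]
1 → replaces 8 → [1, 17]
11 → replaces 17 → [1, 11]
20 → extends → [1, 11, 20]
29 → extends → [1, 11, 20, 29]
7 → replaces 11 → [1, 7, 20, 29]
14 → replaces 20 → [1, 7, 14, 29]
29 → already a tail → [1, 7, 14, 29]
Four tails, so the longest strictly increasing subsequence has length 4 (e.g. 16, 17, 20, 29).

4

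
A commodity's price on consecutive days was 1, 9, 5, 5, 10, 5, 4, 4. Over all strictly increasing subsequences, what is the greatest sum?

20

Let S[i] be the best sum of a strictly increasing subsequence ending at i:
i:      1  2  3  4  5  6  7  8
a[i]:   1  9  5  5 10  5  4  4
S:      1 10  6  6 20  6  5  5
Maximum is 20 (e.g. 1 + 9 + 10).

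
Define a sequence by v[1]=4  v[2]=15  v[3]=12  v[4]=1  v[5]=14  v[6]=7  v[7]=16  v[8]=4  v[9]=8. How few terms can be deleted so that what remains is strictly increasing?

5

Fewest deletions = n − (longest strictly increasing subsequence).
Patience tails:
4 → extends → [4]
15 → extends → [4, 15]
12 → replaces 15 → [4, 12]
1 → replaces 4 → [1, 12]
14 → extends → [1, 12, 14]
7 → replaces 12 → [1, 7, 14]
16 → extends → [1, 7, 14, 16]
4 → replaces 7 → [1, 4, 14, 16]
8 → replaces 14 → [1, 4, 8, 16]
Longest strictly increasing subsequence has length 4, so deletions = 9 − 4 = 5.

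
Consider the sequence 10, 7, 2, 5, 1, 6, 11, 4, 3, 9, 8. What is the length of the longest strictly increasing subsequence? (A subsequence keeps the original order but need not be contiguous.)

4

Let dp[i] be the length of the longest such subsequence ending at index i:
i:      1  2  3  4  5  6  7  8  9 10 11
a[i]:  10  7  2  5  1  6 11  4  3  9  8
dp:     1  1  1  2  1  3  4  2  2  4  4
Maximum dp value is 4.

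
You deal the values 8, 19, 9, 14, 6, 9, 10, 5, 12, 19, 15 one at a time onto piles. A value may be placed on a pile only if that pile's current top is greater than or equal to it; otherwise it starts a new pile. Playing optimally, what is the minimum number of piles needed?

5

Place each on the leftmost legal pile:
8 → new pile 1 (tops now [8])
19 → new pile 2 (tops now [8, 19])
9 → pile 2 (tops now [8, 9])
14 → new pile 3 (tops now [8, 9, 14])
6 → pile 1 (tops now [6, 9, 14])
9 → pile 2 (tops now [6, 9, 14])
10 → pile 3 (tops now [6, 9, 10])
5 → pile 1 (tops now [5, 9, 10])
12 → new pile 4 (tops now [5, 9, 10, 12])
19 → new pile 5 (tops now [5, 9, 10, 12, 19])
15 → pile 5 (tops now [5, 9, 10, 12, 15])
Five piles.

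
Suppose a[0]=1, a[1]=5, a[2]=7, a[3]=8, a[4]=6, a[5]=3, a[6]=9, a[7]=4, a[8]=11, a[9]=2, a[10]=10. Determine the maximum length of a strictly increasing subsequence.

6

Let dp[i] be the length of the longest such subsequence ending at index i:
i:      0  1  2  3  4  5  6  7  8  9 10
a[i]:   1  5  7  8  6  3  9  4 11  2 10
dp:     1  2  3  4  3  2  5  3  6  2  6
Maximum dp value is 6.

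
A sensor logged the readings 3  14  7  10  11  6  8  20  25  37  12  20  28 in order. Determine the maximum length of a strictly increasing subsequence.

7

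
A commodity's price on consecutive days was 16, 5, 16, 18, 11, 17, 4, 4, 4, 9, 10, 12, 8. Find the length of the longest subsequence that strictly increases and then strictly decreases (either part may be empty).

inc[i] = longest strictly increasing subsequence ending at i; dec[i] = longest strictly decreasing subsequence starting at i:
i:      1  2  3  4  5  6  7  8  9 10 11 12 13
a[i]:  16  5 16 18 11 17  4  4  4  9 10 12  8
inc:    1  1  2  3  2  3  1  1  1  2  3  4  2
dec:    4  2  4  4  3  3  1  1  1  2  2  2  1
Best peak at i=4 (value 18): inc=3, dec=4, length 3+4−1 = 6.

6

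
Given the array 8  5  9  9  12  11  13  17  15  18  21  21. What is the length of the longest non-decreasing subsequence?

9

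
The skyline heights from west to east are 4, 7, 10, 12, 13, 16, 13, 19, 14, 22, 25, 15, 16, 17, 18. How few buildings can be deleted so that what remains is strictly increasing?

Fewest deletions = n − (longest strictly increasing subsequence).
Patience tails:
4 → extends → [4]
7 → extends → [4, 7]
10 → extends → [4, 7, 10]
12 → extends → [4, 7, 10, 12]
13 → extends → [4, 7, 10, 12, 13]
16 → extends → [4, 7, 10, 12, 13, 16]
13 → already a tail → [4, 7, 10, 12, 13, 16]
19 → extends → [4, 7, 10, 12, 13, 16, 19]
14 → replaces 16 → [4, 7, 10, 12, 13, 14, 19]
22 → extends → [4, 7, 10, 12, 13, 14, 19, 22]
25 → extends → [4, 7, 10, 12, 13, 14, 19, 22, 25]
15 → replaces 19 → [4, 7, 10, 12, 13, 14, 15, 22, 25]
16 → replaces 22 → [4, 7, 10, 12, 13, 14, 15, 16, 25]
17 → replaces 25 → [4, 7, 10, 12, 13, 14, 15, 16, 17]
18 → extends → [4, 7, 10, 12, 13, 14, 15, 16, 17, 18]
Longest strictly increasing subsequence has length 10, so deletions = 15 − 10 = 5.

5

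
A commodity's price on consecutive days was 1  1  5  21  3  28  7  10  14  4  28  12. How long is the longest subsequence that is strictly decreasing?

3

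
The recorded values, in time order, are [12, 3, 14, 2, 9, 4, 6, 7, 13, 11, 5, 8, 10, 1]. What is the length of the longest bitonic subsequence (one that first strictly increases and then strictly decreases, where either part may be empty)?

8

inc[i] = longest strictly increasing subsequence ending at i; dec[i] = longest strictly decreasing subsequence starting at i:
i:      1  2  3  4  5  6  7  8  9 10 11 12 13 14
a[i]:  12  3 14  2  9  4  6  7 13 11  5  8 10  1
inc:    1  1  2  1  2  2  3  4  5  5  3  5  6  1
dec:    5  3  5  2  4  2  3  3  4  3  2  2  2  1
Best peak at i=9 (value 13): inc=5, dec=4, length 5+4−1 = 8.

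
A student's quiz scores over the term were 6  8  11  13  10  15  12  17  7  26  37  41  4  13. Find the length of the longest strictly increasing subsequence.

Track the smallest tail for each achievable length (strict):
6 → extends → [6]
8 → extends → [6, 8]
11 → extends → [6, 8, 11]
13 → extends → [6, 8, 11, 13]
10 → replaces 11 → [6, 8, 10, 13]
15 → extends → [6, 8, 10, 13, 15]
12 → replaces 13 → [6, 8, 10, 12, 15]
17 → extends → [6, 8, 10, 12, 15, 17]
7 → replaces 8 → [6, 7, 10, 12, 15, 17]
26 → extends → [6, 7, 10, 12, 15, 17, 26]
37 → extends → [6, 7, 10, 12, 15, 17, 26, 37]
41 → extends → [6, 7, 10, 12, 15, 17, 26, 37, 41]
4 → replaces 6 → [4, 7, 10, 12, 15, 17, 26, 37, 41]
13 → replaces 15 → [4, 7, 10, 12, 13, 17, 26, 37, 41]
Nine tails, so the longest strictly increasing subsequence has length 9 (e.g. 6, 8, 11, 13, 15, 17, 26, 37, 41).

9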